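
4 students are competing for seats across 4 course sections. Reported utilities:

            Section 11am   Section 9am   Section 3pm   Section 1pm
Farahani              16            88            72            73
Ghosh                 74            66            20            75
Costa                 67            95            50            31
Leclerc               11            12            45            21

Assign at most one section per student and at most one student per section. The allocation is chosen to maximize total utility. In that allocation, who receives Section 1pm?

Optimal: Farahani→Section 1pm (73 points), Ghosh→Section 11am (74 points), Costa→Section 9am (95 points), Leclerc→Section 3pm (45 points) — total 73+74+95+45 = 287 points.
Farahani's own top section is Section 9am (88 points), but forcing Farahani→Section 9am and reassigning the rest optimally gives only 275 points — worse by 12.

Farahani receives Section 1pm.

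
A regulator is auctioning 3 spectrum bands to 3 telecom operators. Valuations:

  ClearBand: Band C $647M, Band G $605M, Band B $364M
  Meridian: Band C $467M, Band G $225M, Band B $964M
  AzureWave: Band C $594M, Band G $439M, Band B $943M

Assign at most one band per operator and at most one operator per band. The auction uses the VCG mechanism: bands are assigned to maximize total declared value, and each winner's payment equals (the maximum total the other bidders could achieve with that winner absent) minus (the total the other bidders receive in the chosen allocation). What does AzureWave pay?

AzureWave pays $42M.

Efficient allocation: ClearBand→Band G ($605M), Meridian→Band B ($964M), AzureWave→Band C ($594M); total welfare W = $2163M.
AzureWave receives Band C at value $594M, so the others get W − 594 = $1569M.
Without AzureWave: best allocation of the remaining 2 bidders over all 3 bands is ClearBand→Band C ($647M), Meridian→Band B ($964M), total $1611M.
VCG payment = (others' best without AzureWave) − (others' welfare with AzureWave) = 1611 − 1569 = $42M.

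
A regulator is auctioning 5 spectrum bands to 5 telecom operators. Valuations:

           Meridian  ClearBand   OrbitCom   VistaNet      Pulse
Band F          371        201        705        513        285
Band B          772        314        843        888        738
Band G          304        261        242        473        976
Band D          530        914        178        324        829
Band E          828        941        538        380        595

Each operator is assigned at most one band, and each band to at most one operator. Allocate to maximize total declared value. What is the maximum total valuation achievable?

Maximum total: $4311M

Optimal: Meridian→Band E ($828M), ClearBand→Band D ($914M), OrbitCom→Band F ($705M), VistaNet→Band B ($888M), Pulse→Band G ($976M) — total 828+914+705+888+976 = $4311M.
Max-entry greedy (repeatedly take the single best remaining cell) gives $4040M, worse by 271.
Swapping OrbitCom↔VistaNet (OrbitCom→Band B $843M, VistaNet→Band F $513M) loses 237.
Every other assignment is strictly worse.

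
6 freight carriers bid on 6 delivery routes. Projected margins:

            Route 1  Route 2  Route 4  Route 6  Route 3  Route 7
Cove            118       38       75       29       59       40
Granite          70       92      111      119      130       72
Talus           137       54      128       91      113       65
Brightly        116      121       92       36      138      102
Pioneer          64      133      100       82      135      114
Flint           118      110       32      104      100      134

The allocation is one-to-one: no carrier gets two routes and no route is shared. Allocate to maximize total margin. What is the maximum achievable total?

Optimal: Cove→Route 1 ($118k), Granite→Route 6 ($119k), Talus→Route 4 ($128k), Brightly→Route 3 ($138k), Pioneer→Route 2 ($133k), Flint→Route 7 ($134k) — total 118+119+128+138+133+134 = $770k.
Max-entry greedy (repeatedly take the single best remaining cell) gives $736k, worse by 34.
Next-best assignment: Cove→Route 1, Granite→Route 6, Talus→Route 4, Brightly→Route 2, Pioneer→Route 3, Flint→Route 7 = $755k.

Maximum total: $770k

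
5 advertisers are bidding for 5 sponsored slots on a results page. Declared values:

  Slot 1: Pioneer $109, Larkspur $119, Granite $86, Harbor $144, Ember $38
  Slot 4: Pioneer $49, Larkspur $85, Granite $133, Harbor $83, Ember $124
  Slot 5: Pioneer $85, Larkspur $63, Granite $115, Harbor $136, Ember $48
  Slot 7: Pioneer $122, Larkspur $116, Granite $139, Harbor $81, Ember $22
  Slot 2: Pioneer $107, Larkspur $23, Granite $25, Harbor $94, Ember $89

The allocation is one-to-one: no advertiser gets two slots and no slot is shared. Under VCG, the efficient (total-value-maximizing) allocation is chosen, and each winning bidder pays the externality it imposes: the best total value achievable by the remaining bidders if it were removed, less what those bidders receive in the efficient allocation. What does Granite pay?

Granite pays $15.

Efficient allocation: Pioneer→Slot 2 ($107), Larkspur→Slot 1 ($119), Granite→Slot 7 ($139), Harbor→Slot 5 ($136), Ember→Slot 4 ($124); total welfare W = $625.
Granite receives Slot 7 at value $139, so the others get W − 139 = $486.
Without Granite: best allocation of the remaining 4 bidders over all 5 slots is Pioneer→Slot 7 ($122), Larkspur→Slot 1 ($119), Harbor→Slot 5 ($136), Ember→Slot 4 ($124), total $501.
VCG payment = (others' best without Granite) − (others' welfare with Granite) = 501 − 486 = $15.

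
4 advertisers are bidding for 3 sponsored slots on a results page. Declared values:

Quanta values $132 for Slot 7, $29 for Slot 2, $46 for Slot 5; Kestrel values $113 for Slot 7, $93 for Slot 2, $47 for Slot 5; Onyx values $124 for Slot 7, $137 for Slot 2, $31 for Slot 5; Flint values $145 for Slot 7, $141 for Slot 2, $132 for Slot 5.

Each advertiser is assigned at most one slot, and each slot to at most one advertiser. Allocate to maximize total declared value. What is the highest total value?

Max total: $401

This is a one-to-one assignment (maximum-weight bipartite matching).
Optimal: Quanta→Slot 7 ($132), Onyx→Slot 2 ($137), Flint→Slot 5 ($132) — total 132+137+132 = $401.
Row-greedy (each advertiser in turn takes its best remaining slot) gives $256, worse by 145.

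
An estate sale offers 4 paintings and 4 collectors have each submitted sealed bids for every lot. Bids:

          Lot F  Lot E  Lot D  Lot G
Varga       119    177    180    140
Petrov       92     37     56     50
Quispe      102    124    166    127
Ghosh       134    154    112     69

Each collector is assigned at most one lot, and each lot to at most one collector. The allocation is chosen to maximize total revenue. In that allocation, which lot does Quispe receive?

Quispe receives Lot G.

Optimal: Varga→Lot D ($180), Petrov→Lot F ($92), Quispe→Lot G ($127), Ghosh→Lot E ($154) — total 180+92+127+154 = $553.
Column-greedy (each lot in turn goes to its best remaining collector) gives $527, worse by 26.
Quispe's own top lot is Lot D ($166), but forcing Quispe→Lot D and reassigning the rest optimally gives only $552 — worse by 1.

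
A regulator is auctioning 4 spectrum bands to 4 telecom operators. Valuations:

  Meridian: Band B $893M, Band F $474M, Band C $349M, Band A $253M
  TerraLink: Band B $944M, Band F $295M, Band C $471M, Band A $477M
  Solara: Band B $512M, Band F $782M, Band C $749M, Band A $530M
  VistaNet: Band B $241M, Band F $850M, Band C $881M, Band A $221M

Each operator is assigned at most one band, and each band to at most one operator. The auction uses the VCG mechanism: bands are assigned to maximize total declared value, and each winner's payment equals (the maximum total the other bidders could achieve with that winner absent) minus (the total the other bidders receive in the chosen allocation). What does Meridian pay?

Efficient allocation: Meridian→Band B ($893M), TerraLink→Band A ($477M), Solara→Band F ($782M), VistaNet→Band C ($881M); total welfare W = $3033M.
Meridian receives Band B at value $893M, so the others get W − 893 = $2140M.
Without Meridian: best allocation of the remaining 3 bidders over all 4 bands is TerraLink→Band B ($944M), Solara→Band F ($782M), VistaNet→Band C ($881M), total $2607M.
VCG payment = (others' best without Meridian) − (others' welfare with Meridian) = 2607 − 2140 = $467M.

Meridian pays $467M.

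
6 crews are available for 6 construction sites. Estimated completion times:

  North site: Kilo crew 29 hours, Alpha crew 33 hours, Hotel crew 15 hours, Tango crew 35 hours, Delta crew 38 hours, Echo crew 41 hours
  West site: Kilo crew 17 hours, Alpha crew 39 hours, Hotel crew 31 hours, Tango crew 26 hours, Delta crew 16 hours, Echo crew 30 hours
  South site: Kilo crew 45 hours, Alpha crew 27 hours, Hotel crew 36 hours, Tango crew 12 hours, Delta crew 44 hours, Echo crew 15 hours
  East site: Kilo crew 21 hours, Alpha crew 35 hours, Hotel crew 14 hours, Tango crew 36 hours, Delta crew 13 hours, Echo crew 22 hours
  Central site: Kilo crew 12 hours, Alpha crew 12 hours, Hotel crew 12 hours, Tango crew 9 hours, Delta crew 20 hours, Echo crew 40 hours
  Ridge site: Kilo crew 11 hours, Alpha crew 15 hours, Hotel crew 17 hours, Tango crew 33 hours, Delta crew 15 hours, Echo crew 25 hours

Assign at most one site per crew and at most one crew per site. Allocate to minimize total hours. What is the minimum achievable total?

This is a one-to-one assignment (minimum-cost bipartite matching).
Optimal: Kilo crew→West site (17 hours), Alpha crew→Ridge site (15 hours), Hotel crew→North site (15 hours), Tango crew→Central site (9 hours), Delta crew→East site (13 hours), Echo crew→South site (15 hours) — total 17+15+15+9+13+15 = 84 hours.
Next-best assignment: Kilo crew→Ridge site, Alpha crew→Central site, Hotel crew→North site, Tango crew→South site, Delta crew→West site, Echo crew→East site = 88 hours.

Minimum total: 84 hours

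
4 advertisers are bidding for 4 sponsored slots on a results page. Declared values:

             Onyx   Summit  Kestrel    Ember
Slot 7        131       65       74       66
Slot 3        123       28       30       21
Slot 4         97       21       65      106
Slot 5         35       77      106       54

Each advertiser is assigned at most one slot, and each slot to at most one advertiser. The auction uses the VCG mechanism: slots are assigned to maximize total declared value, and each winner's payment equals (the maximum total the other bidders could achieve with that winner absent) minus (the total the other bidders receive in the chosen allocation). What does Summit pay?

Efficient allocation: Onyx→Slot 3 ($123), Summit→Slot 7 ($65), Kestrel→Slot 5 ($106), Ember→Slot 4 ($106); total welfare W = $400.
Summit receives Slot 7 at value $65, so the others get W − 65 = $335.
Without Summit: best allocation of the remaining 3 bidders over all 4 slots is Onyx→Slot 7 ($131), Kestrel→Slot 5 ($106), Ember→Slot 4 ($106), total $343.
VCG payment = (others' best without Summit) − (others' welfare with Summit) = 343 − 335 = $8.

Summit pays $8.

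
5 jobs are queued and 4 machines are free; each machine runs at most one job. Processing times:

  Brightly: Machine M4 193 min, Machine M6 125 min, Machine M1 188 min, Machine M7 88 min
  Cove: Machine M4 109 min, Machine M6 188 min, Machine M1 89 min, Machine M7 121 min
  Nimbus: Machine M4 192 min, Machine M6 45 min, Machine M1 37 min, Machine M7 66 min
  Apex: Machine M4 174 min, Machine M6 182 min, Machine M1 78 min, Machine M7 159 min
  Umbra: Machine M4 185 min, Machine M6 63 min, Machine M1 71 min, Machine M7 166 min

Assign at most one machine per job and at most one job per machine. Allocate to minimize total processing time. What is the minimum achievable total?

Optimal: Cove→Machine M4 (109 min), Umbra→Machine M6 (63 min), Nimbus→Machine M1 (37 min), Brightly→Machine M7 (88 min) — total 109+63+37+88 = 297 min.
Next-best assignment: Cove→Machine M4, Nimbus→Machine M6, Umbra→Machine M1, Brightly→Machine M7 = 313 min.
Swapping Brightly↔Cove (Brightly→Machine M4 193 min, Cove→Machine M7 121 min) adds 117.
Checked against all permutations: 297 min is optimal.

Min total: 297 min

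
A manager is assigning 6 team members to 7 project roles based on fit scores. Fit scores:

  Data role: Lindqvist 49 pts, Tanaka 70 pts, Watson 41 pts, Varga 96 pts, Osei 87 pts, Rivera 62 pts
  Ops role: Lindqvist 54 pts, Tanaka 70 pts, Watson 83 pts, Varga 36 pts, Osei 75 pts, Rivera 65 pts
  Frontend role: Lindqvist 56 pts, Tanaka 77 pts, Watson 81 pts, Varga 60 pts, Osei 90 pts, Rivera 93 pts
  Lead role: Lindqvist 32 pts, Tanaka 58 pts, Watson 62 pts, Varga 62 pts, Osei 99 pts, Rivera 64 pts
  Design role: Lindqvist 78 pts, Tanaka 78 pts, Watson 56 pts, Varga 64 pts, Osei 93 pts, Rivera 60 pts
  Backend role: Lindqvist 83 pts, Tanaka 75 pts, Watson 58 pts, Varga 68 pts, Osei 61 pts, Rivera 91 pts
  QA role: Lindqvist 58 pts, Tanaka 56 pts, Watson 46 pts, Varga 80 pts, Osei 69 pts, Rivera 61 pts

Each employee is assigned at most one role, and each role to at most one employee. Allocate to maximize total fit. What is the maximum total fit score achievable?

Optimal: Lindqvist→Backend role (83 pts), Tanaka→Design role (78 pts), Watson→Ops role (83 pts), Varga→Data role (96 pts), Osei→Lead role (99 pts), Rivera→Frontend role (93 pts) — total 83+78+83+96+99+93 = 532 pts.
Column-greedy (each role in turn goes to its best remaining employee) gives 524 pts, worse by 8.
Next-best assignment: Lindqvist→Design role, Tanaka→Frontend role, Watson→Ops role, Varga→Data role, Osei→Lead role, Rivera→Backend role = 524 pts.
Swapping Lindqvist↔Rivera (Lindqvist→Frontend role 56 pts, Rivera→Backend role 91 pts) loses 29.
Checked against all permutations: 532 pts is optimal.

Max total: 532 pts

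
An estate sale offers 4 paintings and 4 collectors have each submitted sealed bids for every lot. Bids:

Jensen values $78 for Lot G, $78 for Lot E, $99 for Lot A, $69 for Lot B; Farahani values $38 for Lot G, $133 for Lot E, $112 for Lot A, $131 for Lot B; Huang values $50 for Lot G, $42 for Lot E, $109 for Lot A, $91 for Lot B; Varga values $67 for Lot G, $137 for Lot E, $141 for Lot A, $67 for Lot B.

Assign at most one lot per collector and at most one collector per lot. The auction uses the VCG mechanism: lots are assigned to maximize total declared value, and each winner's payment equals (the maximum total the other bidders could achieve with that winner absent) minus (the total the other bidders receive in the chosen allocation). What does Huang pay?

Huang pays $21.

Efficient allocation: Jensen→Lot G ($78), Farahani→Lot B ($131), Huang→Lot A ($109), Varga→Lot E ($137); total welfare W = $455.
Huang receives Lot A at value $109, so the others get W − 109 = $346.
Without Huang: best allocation of the remaining 3 bidders over all 4 lots is Jensen→Lot A ($99), Farahani→Lot B ($131), Varga→Lot E ($137), total $367.
VCG payment = (others' best without Huang) − (others' welfare with Huang) = 367 − 346 = $21.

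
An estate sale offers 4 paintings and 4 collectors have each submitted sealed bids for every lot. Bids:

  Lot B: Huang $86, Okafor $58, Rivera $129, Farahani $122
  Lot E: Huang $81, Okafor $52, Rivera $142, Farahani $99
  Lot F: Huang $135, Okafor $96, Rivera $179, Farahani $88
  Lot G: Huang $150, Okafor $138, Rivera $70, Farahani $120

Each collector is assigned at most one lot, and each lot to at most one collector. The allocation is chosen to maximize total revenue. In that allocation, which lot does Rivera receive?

Treat this as an assignment problem: match each collector to one lot.
Optimal: Huang→Lot F ($135), Okafor→Lot G ($138), Rivera→Lot E ($142), Farahani→Lot B ($122) — total 135+138+142+122 = $537.
Row-greedy (each collector in turn takes its best remaining lot) gives $510, worse by 27.
Swapping Farahani↔Okafor (Farahani→Lot G $120, Okafor→Lot B $58) loses 82.
Rivera's own top lot is Lot F ($179), but forcing Rivera→Lot F and reassigning the rest optimally gives only $520 — worse by 17.

Rivera receives Lot E.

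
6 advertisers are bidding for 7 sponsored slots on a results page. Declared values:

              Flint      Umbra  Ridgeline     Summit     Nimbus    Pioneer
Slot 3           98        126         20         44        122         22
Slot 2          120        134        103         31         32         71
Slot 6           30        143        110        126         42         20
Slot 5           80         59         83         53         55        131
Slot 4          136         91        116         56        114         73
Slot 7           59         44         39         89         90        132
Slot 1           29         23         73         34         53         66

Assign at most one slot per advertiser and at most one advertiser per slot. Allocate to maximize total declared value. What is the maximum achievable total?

Max total: $733

Optimal: Flint→Slot 4 ($136), Umbra→Slot 2 ($134), Ridgeline→Slot 5 ($83), Summit→Slot 6 ($126), Nimbus→Slot 3 ($122), Pioneer→Slot 7 ($132) — total 136+134+83+126+122+132 = $733.
Row-greedy (each advertiser in turn takes its best remaining slot) gives $724, worse by 9.
Swapping Nimbus↔Pioneer (Nimbus→Slot 7 $90, Pioneer→Slot 3 $22) loses 142.
Every other assignment is strictly worse.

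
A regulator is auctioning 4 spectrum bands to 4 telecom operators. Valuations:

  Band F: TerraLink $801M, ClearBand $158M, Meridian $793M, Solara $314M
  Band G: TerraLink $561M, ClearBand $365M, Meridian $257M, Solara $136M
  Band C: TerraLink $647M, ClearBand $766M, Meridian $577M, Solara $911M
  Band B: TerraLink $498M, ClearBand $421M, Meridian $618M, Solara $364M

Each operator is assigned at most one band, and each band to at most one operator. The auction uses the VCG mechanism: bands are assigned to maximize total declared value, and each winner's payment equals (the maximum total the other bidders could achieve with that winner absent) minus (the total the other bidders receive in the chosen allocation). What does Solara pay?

Efficient allocation: TerraLink→Band F ($801M), ClearBand→Band G ($365M), Meridian→Band B ($618M), Solara→Band C ($911M); total welfare W = $2695M.
Solara receives Band C at value $911M, so the others get W − 911 = $1784M.
Without Solara: best allocation of the remaining 3 bidders over all 4 bands is TerraLink→Band F ($801M), ClearBand→Band C ($766M), Meridian→Band B ($618M), total $2185M.
VCG payment = (others' best without Solara) − (others' welfare with Solara) = 2185 − 1784 = $401M.

Solara pays $401M.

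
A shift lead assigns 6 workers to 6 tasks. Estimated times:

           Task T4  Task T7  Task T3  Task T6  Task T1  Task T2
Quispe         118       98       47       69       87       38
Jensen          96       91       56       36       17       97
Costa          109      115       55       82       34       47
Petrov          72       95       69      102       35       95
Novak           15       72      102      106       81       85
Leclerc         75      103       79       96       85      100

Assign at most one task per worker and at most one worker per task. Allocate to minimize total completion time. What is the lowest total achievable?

This is the linear assignment problem.
Optimal: Quispe→Task T2 (38 min), Jensen→Task T6 (36 min), Costa→Task T3 (55 min), Petrov→Task T1 (35 min), Novak→Task T4 (15 min), Leclerc→Task T7 (103 min) — total 38+36+55+35+15+103 = 282 min.
Column-greedy (each task in turn goes to its cheapest remaining worker) gives 370 min, worse by 88.

Minimum total: 282 min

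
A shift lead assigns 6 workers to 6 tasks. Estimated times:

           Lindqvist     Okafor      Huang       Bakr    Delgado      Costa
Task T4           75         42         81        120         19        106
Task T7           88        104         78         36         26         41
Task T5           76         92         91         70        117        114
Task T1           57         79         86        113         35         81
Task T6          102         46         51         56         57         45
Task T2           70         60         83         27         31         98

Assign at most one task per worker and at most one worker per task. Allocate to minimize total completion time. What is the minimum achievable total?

Treat this as an assignment problem: match each worker to one task.
Optimal: Lindqvist→Task T5 (76 min), Okafor→Task T4 (42 min), Huang→Task T6 (51 min), Bakr→Task T2 (27 min), Delgado→Task T1 (35 min), Costa→Task T7 (41 min) — total 76+42+51+27+35+41 = 272 min.
Row-greedy (each worker in turn takes its cheapest remaining task) gives 317 min, worse by 45.
Next-best assignment: Lindqvist→Task T1, Okafor→Task T6, Huang→Task T5, Bakr→Task T2, Delgado→Task T4, Costa→Task T7 = 281 min.

Minimum total: 272 min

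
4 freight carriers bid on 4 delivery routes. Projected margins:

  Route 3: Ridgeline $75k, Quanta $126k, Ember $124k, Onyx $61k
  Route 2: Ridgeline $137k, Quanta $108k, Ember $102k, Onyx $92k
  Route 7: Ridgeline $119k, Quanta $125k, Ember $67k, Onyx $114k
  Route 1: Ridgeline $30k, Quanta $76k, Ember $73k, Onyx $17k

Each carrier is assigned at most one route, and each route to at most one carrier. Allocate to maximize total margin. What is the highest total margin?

Maximum total: $451k

Optimal: Ridgeline→Route 2 ($137k), Quanta→Route 1 ($76k), Ember→Route 3 ($124k), Onyx→Route 7 ($114k) — total 137+76+124+114 = $451k.
Max-entry greedy (repeatedly take the single best remaining cell) gives $450k, worse by 1.
Swapping Onyx↔Ridgeline (Onyx→Route 2 $92k, Ridgeline→Route 7 $119k) loses 40.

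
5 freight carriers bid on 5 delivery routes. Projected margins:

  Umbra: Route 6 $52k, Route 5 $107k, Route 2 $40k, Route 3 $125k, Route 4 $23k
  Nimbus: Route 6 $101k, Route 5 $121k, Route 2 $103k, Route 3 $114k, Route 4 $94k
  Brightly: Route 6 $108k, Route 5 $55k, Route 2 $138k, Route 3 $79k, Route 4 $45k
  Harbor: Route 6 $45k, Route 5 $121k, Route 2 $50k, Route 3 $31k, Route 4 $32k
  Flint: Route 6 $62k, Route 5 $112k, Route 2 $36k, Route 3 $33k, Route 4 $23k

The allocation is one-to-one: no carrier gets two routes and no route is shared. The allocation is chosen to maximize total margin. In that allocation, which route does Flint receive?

Optimal: Umbra→Route 3 ($125k), Nimbus→Route 4 ($94k), Brightly→Route 2 ($138k), Harbor→Route 5 ($121k), Flint→Route 6 ($62k) — total 125+94+138+121+62 = $540k.
Column-greedy (each route in turn goes to its best remaining carrier) gives $427k, worse by 113.
Swapping Flint↔Umbra (Flint→Route 3 $33k, Umbra→Route 6 $52k) loses 102.
Checked against all permutations: $540k is optimal.
Flint's own top route is Route 5 ($112k), but forcing Flint→Route 5 and reassigning the rest optimally gives only $514k — worse by 26.

Flint receives Route 6.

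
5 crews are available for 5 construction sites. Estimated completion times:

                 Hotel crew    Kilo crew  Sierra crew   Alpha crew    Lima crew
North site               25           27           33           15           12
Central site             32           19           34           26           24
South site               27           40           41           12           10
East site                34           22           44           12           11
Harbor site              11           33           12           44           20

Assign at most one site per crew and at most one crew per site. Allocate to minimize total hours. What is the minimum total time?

Optimal: Hotel crew→North site (25 hours), Kilo crew→Central site (19 hours), Sierra crew→Harbor site (12 hours), Alpha crew→East site (12 hours), Lima crew→South site (10 hours) — total 25+19+12+12+10 = 78 hours.
Min-entry greedy (repeatedly take the single cheapest remaining cell) gives 85 hours, worse by 7.
Swapping Kilo crew↔Sierra crew (Kilo crew→Harbor site 33 hours, Sierra crew→Central site 34 hours) adds 36.

Min total: 78 hours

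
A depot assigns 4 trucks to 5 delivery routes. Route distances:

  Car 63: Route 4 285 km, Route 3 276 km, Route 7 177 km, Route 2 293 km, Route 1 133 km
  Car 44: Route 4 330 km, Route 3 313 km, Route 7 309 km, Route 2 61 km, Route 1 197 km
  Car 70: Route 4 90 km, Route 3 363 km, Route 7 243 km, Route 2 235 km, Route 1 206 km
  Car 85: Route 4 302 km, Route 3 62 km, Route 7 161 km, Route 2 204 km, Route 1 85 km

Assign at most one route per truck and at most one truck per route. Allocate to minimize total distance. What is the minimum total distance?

Optimal: Car 63→Route 1 (133 km), Car 44→Route 2 (61 km), Car 70→Route 4 (90 km), Car 85→Route 3 (62 km) — total 133+61+90+62 = 346 km.
Column-greedy (each route in turn goes to its cheapest remaining truck) gives 390 km, worse by 44.
Swapping Car 44↔Car 63 (Car 44→Route 1 197 km, Car 63→Route 2 293 km) adds 296.
Every other assignment is strictly worse.

Min total: 346 km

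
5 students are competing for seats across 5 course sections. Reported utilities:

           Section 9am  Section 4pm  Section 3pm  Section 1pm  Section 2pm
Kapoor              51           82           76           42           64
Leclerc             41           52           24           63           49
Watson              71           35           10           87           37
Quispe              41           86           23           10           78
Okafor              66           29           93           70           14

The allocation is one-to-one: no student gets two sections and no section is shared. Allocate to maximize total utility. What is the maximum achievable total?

Treat this as an assignment problem: match each student to one section.
Optimal: Kapoor→Section 4pm (82 points), Leclerc→Section 1pm (63 points), Watson→Section 9am (71 points), Quispe→Section 2pm (78 points), Okafor→Section 3pm (93 points) — total 82+63+71+78+93 = 387 points.
Max-entry greedy (repeatedly take the single best remaining cell) gives 371 points, worse by 16.
No other one-to-one assignment exceeds 387 points.

Maximum total: 387 points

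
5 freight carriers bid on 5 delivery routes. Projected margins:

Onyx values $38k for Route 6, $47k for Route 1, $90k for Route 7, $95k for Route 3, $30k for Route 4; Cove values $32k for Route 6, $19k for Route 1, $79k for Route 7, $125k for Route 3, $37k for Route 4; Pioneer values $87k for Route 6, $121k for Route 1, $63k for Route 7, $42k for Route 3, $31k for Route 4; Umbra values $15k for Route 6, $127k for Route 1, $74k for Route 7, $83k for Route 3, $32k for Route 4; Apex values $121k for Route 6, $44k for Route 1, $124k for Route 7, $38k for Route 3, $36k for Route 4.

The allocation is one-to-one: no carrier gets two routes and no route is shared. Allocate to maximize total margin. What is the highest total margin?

Max total: $494k

This is a one-to-one assignment (maximum-weight bipartite matching).
Optimal: Onyx→Route 7 ($90k), Cove→Route 3 ($125k), Pioneer→Route 4 ($31k), Umbra→Route 1 ($127k), Apex→Route 6 ($121k) — total 90+125+31+127+121 = $494k.
Max-entry greedy (repeatedly take the single best remaining cell) gives $493k, worse by 1.
Next-best assignment: Onyx→Route 4, Cove→Route 3, Pioneer→Route 6, Umbra→Route 1, Apex→Route 7 = $493k.
Checked against all permutations: $494k is optimal.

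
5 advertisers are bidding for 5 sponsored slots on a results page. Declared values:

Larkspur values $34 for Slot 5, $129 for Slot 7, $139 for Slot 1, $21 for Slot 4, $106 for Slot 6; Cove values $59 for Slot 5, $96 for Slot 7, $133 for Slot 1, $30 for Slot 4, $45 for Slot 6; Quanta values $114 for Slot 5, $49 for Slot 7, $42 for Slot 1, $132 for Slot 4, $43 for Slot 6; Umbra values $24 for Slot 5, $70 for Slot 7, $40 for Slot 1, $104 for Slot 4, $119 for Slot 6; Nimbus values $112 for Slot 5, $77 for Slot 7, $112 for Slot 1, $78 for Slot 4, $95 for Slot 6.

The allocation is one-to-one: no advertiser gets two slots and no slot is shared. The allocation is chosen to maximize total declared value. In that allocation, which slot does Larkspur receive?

Larkspur receives Slot 7.

Optimal: Larkspur→Slot 7 ($129), Cove→Slot 1 ($133), Quanta→Slot 4 ($132), Umbra→Slot 6 ($119), Nimbus→Slot 5 ($112) — total 129+133+132+119+112 = $625.
Max-entry greedy (repeatedly take the single best remaining cell) gives $598, worse by 27.
Next-best assignment: Larkspur→Slot 1, Cove→Slot 7, Quanta→Slot 4, Umbra→Slot 6, Nimbus→Slot 5 = $598.
Swapping Quanta↔Cove (Quanta→Slot 1 $42, Cove→Slot 4 $30) loses 193.
Every other assignment is strictly worse.
Larkspur's own top slot is Slot 1 ($139), but forcing Larkspur→Slot 1 and reassigning the rest optimally gives only $598 — worse by 27.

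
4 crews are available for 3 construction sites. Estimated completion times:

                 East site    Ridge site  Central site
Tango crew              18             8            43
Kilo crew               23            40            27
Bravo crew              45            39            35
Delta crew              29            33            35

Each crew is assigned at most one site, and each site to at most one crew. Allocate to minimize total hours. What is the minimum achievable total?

Optimal: Delta crew→East site (29 hours), Tango crew→Ridge site (8 hours), Kilo crew→Central site (27 hours) — total 29+8+27 = 64 hours.
Column-greedy (each site in turn goes to its cheapest remaining crew) gives 78 hours, worse by 14.
Next-best assignment: Kilo crew→East site, Tango crew→Ridge site, Bravo crew→Central site = 66 hours.
Swapping Delta crew↔Kilo crew (Delta crew→Central site 35 hours, Kilo crew→East site 23 hours) adds 2.

Minimum total: 64 hours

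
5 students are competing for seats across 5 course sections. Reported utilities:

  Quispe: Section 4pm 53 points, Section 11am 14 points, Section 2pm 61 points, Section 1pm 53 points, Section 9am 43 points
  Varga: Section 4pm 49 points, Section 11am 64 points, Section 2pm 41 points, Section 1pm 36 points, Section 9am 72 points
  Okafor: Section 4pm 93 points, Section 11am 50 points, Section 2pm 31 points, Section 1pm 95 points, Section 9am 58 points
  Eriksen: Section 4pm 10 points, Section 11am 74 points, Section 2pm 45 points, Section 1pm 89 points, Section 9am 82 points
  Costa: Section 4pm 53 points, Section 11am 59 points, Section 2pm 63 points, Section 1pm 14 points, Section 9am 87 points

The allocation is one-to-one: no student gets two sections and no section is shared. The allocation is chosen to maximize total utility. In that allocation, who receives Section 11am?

Optimal: Quispe→Section 2pm (61 points), Varga→Section 11am (64 points), Okafor→Section 4pm (93 points), Eriksen→Section 1pm (89 points), Costa→Section 9am (87 points) — total 61+64+93+89+87 = 394 points.
Row-greedy (each student in turn takes its best remaining section) gives 355 points, worse by 39.
Swapping Quispe↔Varga (Quispe→Section 11am 14 points, Varga→Section 2pm 41 points) loses 70.
Varga's own top section is Section 9am (72 points), but forcing Varga→Section 9am and reassigning the rest optimally gives only 374 points — worse by 20.

Varga receives Section 11am.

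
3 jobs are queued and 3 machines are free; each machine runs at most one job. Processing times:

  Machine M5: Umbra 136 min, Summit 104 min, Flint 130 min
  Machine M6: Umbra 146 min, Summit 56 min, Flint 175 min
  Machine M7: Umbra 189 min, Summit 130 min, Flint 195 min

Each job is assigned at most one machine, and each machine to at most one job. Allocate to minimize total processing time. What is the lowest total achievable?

This is the linear assignment problem.
Optimal: Umbra→Machine M7 (189 min), Summit→Machine M6 (56 min), Flint→Machine M5 (130 min) — total 189+56+130 = 375 min.
Column-greedy (each machine in turn goes to its cheapest remaining job) gives 445 min, worse by 70.
Swapping Summit↔Umbra (Summit→Machine M7 130 min, Umbra→Machine M6 146 min) adds 31.
No other one-to-one assignment undercuts 375 min.

Min total: 375 min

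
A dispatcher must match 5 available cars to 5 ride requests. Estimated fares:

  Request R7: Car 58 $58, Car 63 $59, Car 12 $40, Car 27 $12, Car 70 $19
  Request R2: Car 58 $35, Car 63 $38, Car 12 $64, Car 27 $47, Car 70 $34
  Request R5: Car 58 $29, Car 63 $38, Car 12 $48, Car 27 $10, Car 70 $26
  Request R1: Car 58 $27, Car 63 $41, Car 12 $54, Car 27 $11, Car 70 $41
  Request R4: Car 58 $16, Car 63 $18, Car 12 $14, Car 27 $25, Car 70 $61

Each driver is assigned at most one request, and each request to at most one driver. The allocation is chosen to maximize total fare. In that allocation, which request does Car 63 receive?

Optimal: Car 58→Request R7 ($58), Car 63→Request R5 ($38), Car 12→Request R1 ($54), Car 27→Request R2 ($47), Car 70→Request R4 ($61) — total 58+38+54+47+61 = $258.
Column-greedy (each request in turn goes to its best remaining driver) gives $218, worse by 40.
Checked against all permutations: $258 is optimal.
Car 63's own top request is Request R7 ($59), but forcing Car 63→Request R7 and reassigning the rest optimally gives only $250 — worse by 8.

Car 63 receives Request R5.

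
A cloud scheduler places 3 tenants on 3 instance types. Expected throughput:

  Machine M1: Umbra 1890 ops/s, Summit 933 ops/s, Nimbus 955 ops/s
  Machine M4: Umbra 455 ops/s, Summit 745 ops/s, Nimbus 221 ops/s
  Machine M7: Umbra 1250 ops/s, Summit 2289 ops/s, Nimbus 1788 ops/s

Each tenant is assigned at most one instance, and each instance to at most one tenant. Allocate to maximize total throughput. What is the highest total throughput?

Maximum total: 4423 ops/s

Optimal: Umbra→Machine M1 (1890 ops/s), Summit→Machine M4 (745 ops/s), Nimbus→Machine M7 (1788 ops/s) — total 1890+745+1788 = 4423 ops/s.
Max-entry greedy (repeatedly take the single best remaining cell) gives 4400 ops/s, worse by 23.
Next-best assignment: Umbra→Machine M1, Summit→Machine M7, Nimbus→Machine M4 = 4400 ops/s.
Every other assignment is strictly worse.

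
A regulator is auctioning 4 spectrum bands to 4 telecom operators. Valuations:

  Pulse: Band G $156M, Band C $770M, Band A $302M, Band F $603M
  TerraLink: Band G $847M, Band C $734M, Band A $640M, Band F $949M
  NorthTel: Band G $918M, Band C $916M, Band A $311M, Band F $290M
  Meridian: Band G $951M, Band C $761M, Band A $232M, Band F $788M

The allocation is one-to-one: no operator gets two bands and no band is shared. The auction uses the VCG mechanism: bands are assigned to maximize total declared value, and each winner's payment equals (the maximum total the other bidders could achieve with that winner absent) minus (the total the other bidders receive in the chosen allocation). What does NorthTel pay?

NorthTel pays $468M.

Efficient allocation: Pulse→Band A ($302M), TerraLink→Band F ($949M), NorthTel→Band C ($916M), Meridian→Band G ($951M); total welfare W = $3118M.
NorthTel receives Band C at value $916M, so the others get W − 916 = $2202M.
Without NorthTel: best allocation of the remaining 3 bidders over all 4 bands is Pulse→Band C ($770M), TerraLink→Band F ($949M), Meridian→Band G ($951M), total $2670M.
VCG payment = (others' best without NorthTel) − (others' welfare with NorthTel) = 2670 − 2202 = $468M.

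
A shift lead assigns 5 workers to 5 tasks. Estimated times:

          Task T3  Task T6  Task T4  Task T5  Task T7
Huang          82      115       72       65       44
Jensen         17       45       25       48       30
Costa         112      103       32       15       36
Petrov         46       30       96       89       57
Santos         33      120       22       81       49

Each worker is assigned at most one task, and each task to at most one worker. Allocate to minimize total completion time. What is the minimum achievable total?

This is a one-to-one assignment (minimum-cost bipartite matching).
Optimal: Huang→Task T7 (44 min), Jensen→Task T3 (17 min), Costa→Task T5 (15 min), Petrov→Task T6 (30 min), Santos→Task T4 (22 min) — total 44+17+15+30+22 = 128 min.
Swapping Santos↔Petrov (Santos→Task T6 120 min, Petrov→Task T4 96 min) adds 164.

Min total: 128 min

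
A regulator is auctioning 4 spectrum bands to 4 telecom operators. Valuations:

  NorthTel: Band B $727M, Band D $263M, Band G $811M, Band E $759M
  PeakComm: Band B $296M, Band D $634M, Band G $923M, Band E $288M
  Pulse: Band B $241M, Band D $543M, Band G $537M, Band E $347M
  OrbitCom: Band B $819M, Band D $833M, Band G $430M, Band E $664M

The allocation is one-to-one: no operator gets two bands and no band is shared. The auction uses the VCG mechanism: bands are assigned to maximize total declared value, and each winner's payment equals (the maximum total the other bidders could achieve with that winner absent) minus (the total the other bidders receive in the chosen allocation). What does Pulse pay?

Efficient allocation: NorthTel→Band E ($759M), PeakComm→Band G ($923M), Pulse→Band D ($543M), OrbitCom→Band B ($819M); total welfare W = $3044M.
Pulse receives Band D at value $543M, so the others get W − 543 = $2501M.
Without Pulse: best allocation of the remaining 3 bidders over all 4 bands is NorthTel→Band E ($759M), PeakComm→Band G ($923M), OrbitCom→Band D ($833M), total $2515M.
VCG payment = (others' best without Pulse) − (others' welfare with Pulse) = 2515 − 2501 = $14M.

Pulse pays $14M.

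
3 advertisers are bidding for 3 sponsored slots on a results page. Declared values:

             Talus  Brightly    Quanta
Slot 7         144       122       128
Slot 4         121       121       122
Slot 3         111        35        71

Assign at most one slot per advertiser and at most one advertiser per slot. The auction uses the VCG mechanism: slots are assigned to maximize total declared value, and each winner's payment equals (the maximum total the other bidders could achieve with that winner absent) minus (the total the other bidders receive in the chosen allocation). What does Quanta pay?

Quanta pays $33.

Efficient allocation: Talus→Slot 3 ($111), Brightly→Slot 4 ($121), Quanta→Slot 7 ($128); total welfare W = $360.
Quanta receives Slot 7 at value $128, so the others get W − 128 = $232.
Without Quanta: best allocation of the remaining 2 bidders over all 3 slots is Talus→Slot 7 ($144), Brightly→Slot 4 ($121), total $265.
VCG payment = (others' best without Quanta) − (others' welfare with Quanta) = 265 − 232 = $33.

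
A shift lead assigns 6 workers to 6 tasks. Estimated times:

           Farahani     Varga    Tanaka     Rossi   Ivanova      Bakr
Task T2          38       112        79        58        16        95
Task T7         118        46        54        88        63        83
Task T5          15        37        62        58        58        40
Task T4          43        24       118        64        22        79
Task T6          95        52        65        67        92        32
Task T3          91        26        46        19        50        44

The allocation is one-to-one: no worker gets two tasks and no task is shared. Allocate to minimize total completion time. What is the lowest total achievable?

Minimum total: 160 min

Treat this as an assignment problem: match each worker to one task.
Optimal: Farahani→Task T5 (15 min), Varga→Task T4 (24 min), Tanaka→Task T7 (54 min), Rossi→Task T3 (19 min), Ivanova→Task T2 (16 min), Bakr→Task T6 (32 min) — total 15+24+54+19+16+32 = 160 min.
Row-greedy (each worker in turn takes its cheapest remaining task) gives 238 min, worse by 78.
Next-best assignment: Farahani→Task T4, Varga→Task T5, Tanaka→Task T7, Rossi→Task T3, Ivanova→Task T2, Bakr→Task T6 = 201 min.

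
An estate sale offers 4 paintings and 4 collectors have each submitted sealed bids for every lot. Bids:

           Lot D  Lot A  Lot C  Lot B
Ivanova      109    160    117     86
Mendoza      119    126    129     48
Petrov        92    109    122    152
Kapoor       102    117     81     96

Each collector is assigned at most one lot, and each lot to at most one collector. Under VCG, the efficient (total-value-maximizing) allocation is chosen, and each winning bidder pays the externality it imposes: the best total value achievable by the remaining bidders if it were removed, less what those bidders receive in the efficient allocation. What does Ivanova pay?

Ivanova pays $15.

Efficient allocation: Ivanova→Lot A ($160), Mendoza→Lot C ($129), Petrov→Lot B ($152), Kapoor→Lot D ($102); total welfare W = $543.
Ivanova receives Lot A at value $160, so the others get W − 160 = $383.
Without Ivanova: best allocation of the remaining 3 bidders over all 4 lots is Mendoza→Lot C ($129), Petrov→Lot B ($152), Kapoor→Lot A ($117), total $398.
VCG payment = (others' best without Ivanova) − (others' welfare with Ivanova) = 398 − 383 = $15.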